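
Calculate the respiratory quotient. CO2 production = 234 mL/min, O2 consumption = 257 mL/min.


RQ = VCO2 / VO2
RQ = 234 / 257
RQ = 0.9105


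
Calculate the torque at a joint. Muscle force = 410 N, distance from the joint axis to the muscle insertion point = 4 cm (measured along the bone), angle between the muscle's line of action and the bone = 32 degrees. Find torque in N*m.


Torque = F * d * sin(theta)   (moment arm = d*sin(theta))
d = 4 cm = 0.04 m
Torque = 410 * 0.04 * sin(32)
Torque = 8.691 N*m


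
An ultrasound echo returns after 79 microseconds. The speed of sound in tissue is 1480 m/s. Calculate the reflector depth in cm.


depth = c * t / 2
t = 79 us = 7.9000e-05 s
depth = 1480 * 7.9000e-05 / 2
depth = 0.05846 m = 5.846 cm


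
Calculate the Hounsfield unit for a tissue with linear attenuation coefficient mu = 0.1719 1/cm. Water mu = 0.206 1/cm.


HU = ((mu_tissue - mu_water) / mu_water) * 1000
HU = ((0.1719 - 0.206) / 0.206) * 1000
HU = -165.5


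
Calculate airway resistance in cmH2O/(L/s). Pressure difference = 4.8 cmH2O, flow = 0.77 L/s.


R = dP / flow
R = 4.8 / 0.77
R = 6.234 cmH2O/(L/s)


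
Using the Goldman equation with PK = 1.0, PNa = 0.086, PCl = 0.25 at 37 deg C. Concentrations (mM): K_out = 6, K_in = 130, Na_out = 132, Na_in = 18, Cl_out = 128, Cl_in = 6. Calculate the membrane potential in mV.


Vm = (RT/F)*ln((PK*Ko + PNa*Nao + PCl*Cli)/(PK*Ki + PNa*Nai + PCl*Clo))
Numer = 18.852, Denom = 163.548
Vm = -57.74 mV


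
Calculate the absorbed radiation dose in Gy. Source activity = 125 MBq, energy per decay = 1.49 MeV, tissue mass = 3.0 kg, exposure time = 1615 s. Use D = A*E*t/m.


A = 125 MBq = 1.2500e+08 Bq
E = 1.49 MeV = 2.38698e-13 J
D = A*E*t/m = 1.2500e+08*2.38698e-13*1615/3.0
D = 0.01606 Gy


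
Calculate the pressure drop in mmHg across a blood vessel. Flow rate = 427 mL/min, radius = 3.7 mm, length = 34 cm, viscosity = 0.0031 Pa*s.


dP = 8*mu*L*Q / (pi*r^4)
Q = 427 mL/min = 7.11667e-06 m^3/s
dP = 101.918 Pa = 101.918 / 133.322 mmHg = 0.7644 mmHg


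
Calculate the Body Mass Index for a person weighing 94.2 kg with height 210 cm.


BMI = weight / height^2
height = 210 cm = 2.1 m
BMI = 94.2 / 2.1^2
BMI = 21.36 kg/m^2


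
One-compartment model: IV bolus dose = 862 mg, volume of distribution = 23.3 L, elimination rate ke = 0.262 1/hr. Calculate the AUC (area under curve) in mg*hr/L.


C0 = Dose/Vd = 862/23.3 = 36.9957 mg/L
AUC = C0/ke = 36.9957/0.262
AUC = 141.2 mg*hr/L


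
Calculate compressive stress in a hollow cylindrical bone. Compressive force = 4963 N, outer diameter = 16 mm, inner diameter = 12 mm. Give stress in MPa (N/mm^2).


A = pi*(r_o^2 - r_i^2)
r_o = 8 mm, r_i = 6 mm
A = 87.9646 mm^2
sigma = F/A = 4963 / 87.9646
sigma = 56.42 MPa


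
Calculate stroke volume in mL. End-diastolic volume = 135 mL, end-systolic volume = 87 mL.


SV = EDV - ESV
SV = 135 - 87
SV = 48 mL


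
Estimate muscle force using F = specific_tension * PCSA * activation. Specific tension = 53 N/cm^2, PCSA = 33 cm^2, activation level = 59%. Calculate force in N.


F = sigma * PCSA * activation
F = 53 * 33 * 0.59
F = 1032 N


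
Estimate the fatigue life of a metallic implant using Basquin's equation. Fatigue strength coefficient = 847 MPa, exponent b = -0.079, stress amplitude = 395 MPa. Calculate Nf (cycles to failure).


sigma_a = sigma_f' * (2Nf)^b
2Nf = (sigma_a/sigma_f')^(1/b)
2Nf = (395/847)^(1/-0.079)
2Nf = 15613.406
Nf = 7807


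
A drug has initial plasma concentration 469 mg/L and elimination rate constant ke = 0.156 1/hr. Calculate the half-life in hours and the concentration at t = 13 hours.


t_half = ln(2) / ke = 0.693147 / 0.156 = 4.443 hr
C(t) = C0 * exp(-ke*t) = 469 * exp(-0.156*13)
C(13) = 61.72 mg/L


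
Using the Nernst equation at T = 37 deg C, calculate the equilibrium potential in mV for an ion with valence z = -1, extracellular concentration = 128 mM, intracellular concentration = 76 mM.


E = (RT/(zF)) * ln(C_out/C_in)
T = 37 + 273.15 = 310.15 K
E = (8.314 * 310.15 / (-1 * 96485)) * ln(128/76)
E = -13.93 mV


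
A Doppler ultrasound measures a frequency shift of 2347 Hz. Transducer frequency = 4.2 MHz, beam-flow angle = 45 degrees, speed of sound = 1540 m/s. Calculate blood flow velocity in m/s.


v = fd * c / (2 * f0 * cos(theta))
v = 2347 * 1540 / (2 * 4.2000e+06 * cos(45))
v = 0.6085 m/s


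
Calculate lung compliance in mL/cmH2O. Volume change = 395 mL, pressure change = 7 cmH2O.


C = dV / dP
C = 395 / 7
C = 56.43 mL/cmH2O


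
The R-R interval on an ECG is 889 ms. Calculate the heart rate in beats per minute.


HR = 60 / RR_interval(s)
RR = 889 ms = 0.889 s
HR = 60 / 0.889 = 67.49 bpm


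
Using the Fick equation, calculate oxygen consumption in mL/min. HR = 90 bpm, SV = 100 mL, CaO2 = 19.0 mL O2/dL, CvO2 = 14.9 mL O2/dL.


CO = HR*SV = 90*100/1000 = 9 L/min
a-v O2 diff = 19.0 - 14.9 = 4.1 mL/dL
VO2 = CO * (CaO2-CvO2) * 10 dL/L
VO2 = 9 * 4.1 * 10
VO2 = 369 mL/min


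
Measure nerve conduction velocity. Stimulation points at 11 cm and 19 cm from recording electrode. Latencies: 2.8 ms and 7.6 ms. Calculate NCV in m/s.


Distance = (19 - 11) / 100 = 0.08 m
dt = (7.6 - 2.8) / 1000 = 0.0048 s
NCV = dist / dt = 16.67 m/s


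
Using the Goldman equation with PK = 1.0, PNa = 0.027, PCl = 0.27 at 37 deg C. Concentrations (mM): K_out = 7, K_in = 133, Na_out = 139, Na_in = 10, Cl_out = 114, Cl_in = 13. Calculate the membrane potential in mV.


Vm = (RT/F)*ln((PK*Ko + PNa*Nao + PCl*Cli)/(PK*Ki + PNa*Nai + PCl*Clo))
Numer = 14.263, Denom = 164.05
Vm = -65.28 mV


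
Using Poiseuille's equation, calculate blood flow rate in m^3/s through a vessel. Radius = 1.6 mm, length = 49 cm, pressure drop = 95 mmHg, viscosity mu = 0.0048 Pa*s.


Q = pi*r^4*dP / (8*mu*L)
r = 0.0016 m, L = 0.49 m
dP = 95 mmHg = 12665.59 Pa
Q = 1.3859e-05 m^3/s


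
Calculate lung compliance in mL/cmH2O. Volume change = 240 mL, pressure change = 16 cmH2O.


C = dV / dP
C = 240 / 16
C = 15 mL/cmH2O


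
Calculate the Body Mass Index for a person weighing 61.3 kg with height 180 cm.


BMI = weight / height^2
height = 180 cm = 1.8 m
BMI = 61.3 / 1.8^2
BMI = 18.92 kg/m^2


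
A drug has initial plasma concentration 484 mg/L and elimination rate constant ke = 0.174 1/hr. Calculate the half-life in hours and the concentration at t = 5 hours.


t_half = ln(2) / ke = 0.693147 / 0.174 = 3.984 hr
C(t) = C0 * exp(-ke*t) = 484 * exp(-0.174*5)
C(5) = 202.8 mg/L


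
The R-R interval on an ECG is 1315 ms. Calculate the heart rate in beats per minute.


HR = 60 / RR_interval(s)
RR = 1315 ms = 1.315 s
HR = 60 / 1.315 = 45.63 bpm


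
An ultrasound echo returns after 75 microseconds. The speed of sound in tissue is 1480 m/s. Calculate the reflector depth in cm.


depth = c * t / 2
t = 75 us = 7.5000e-05 s
depth = 1480 * 7.5000e-05 / 2
depth = 0.0555 m = 5.55 cm


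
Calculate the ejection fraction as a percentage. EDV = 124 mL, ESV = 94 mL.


SV = EDV - ESV = 124 - 94 = 30 mL
EF = SV/EDV * 100 = 30/124 * 100
EF = 24.19%


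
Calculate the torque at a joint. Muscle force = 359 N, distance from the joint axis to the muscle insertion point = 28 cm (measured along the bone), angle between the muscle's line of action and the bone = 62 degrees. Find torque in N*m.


Torque = F * d * sin(theta)   (moment arm = d*sin(theta))
d = 28 cm = 0.28 m
Torque = 359 * 0.28 * sin(62)
Torque = 88.75 N*m


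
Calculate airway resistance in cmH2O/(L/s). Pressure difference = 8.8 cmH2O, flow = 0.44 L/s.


R = dP / flow
R = 8.8 / 0.44
R = 20 cmH2O/(L/s)


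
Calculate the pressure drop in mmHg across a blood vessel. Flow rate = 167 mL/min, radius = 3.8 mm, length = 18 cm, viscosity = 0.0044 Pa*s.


dP = 8*mu*L*Q / (pi*r^4)
Q = 167 mL/min = 2.78333e-06 m^3/s
dP = 26.9213 Pa = 26.9213 / 133.322 mmHg = 0.2019 mmHg


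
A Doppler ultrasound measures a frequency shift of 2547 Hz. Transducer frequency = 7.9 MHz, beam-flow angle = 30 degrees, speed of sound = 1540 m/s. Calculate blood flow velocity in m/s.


v = fd * c / (2 * f0 * cos(theta))
v = 2547 * 1540 / (2 * 7.9000e+06 * cos(30))
v = 0.2867 m/s


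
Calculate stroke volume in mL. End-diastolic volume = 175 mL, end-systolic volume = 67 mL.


SV = EDV - ESV
SV = 175 - 67
SV = 108 mL


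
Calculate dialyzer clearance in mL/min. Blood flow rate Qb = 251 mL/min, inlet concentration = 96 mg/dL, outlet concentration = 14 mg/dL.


K = Qb * (Cb_in - Cb_out) / Cb_in
K = 251 * (96 - 14) / 96
K = 214.4 mL/min


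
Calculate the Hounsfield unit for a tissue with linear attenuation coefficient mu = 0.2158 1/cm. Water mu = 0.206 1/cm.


HU = ((mu_tissue - mu_water) / mu_water) * 1000
HU = ((0.2158 - 0.206) / 0.206) * 1000
HU = 47.57


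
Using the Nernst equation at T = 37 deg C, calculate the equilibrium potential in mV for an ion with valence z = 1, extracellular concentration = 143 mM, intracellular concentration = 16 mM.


E = (RT/(zF)) * ln(C_out/C_in)
T = 37 + 273.15 = 310.15 K
E = (8.314 * 310.15 / (1 * 96485)) * ln(143/16)
E = 58.54 mV


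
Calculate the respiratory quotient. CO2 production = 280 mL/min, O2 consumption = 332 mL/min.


RQ = VCO2 / VO2
RQ = 280 / 332
RQ = 0.8434


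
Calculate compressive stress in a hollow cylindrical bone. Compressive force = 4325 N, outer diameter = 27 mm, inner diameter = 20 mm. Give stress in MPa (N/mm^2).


A = pi*(r_o^2 - r_i^2)
r_o = 13.5 mm, r_i = 10 mm
A = 258.396 mm^2
sigma = F/A = 4325 / 258.396
sigma = 16.74 MPa


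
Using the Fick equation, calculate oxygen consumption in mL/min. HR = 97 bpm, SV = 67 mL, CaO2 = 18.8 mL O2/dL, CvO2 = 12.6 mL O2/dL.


CO = HR*SV = 97*67/1000 = 6.499 L/min
a-v O2 diff = 18.8 - 12.6 = 6.2 mL/dL
VO2 = CO * (CaO2-CvO2) * 10 dL/L
VO2 = 6.499 * 6.2 * 10
VO2 = 402.9 mL/min


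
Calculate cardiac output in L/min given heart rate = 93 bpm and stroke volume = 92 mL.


CO = HR * SV
CO = 93 * 92 / 1000
CO = 8.556 L/min


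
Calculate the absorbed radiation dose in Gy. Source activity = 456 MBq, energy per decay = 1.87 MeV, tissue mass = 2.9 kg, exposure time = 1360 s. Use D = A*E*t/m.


A = 456 MBq = 4.5600e+08 Bq
E = 1.87 MeV = 2.99574e-13 J
D = A*E*t/m = 4.5600e+08*2.99574e-13*1360/2.9
D = 0.06406 Gy


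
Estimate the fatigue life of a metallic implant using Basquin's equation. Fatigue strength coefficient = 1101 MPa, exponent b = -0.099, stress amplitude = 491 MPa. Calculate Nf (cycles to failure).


sigma_a = sigma_f' * (2Nf)^b
2Nf = (sigma_a/sigma_f')^(1/b)
2Nf = (491/1101)^(1/-0.099)
2Nf = 3487.2501
Nf = 1744


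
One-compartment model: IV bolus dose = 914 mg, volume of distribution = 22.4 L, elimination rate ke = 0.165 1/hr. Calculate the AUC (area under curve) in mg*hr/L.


C0 = Dose/Vd = 914/22.4 = 40.8036 mg/L
AUC = C0/ke = 40.8036/0.165
AUC = 247.3 mg*hr/L


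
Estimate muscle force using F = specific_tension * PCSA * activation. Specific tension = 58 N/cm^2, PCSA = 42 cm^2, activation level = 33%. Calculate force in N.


F = sigma * PCSA * activation
F = 58 * 42 * 0.33
F = 803.9 N


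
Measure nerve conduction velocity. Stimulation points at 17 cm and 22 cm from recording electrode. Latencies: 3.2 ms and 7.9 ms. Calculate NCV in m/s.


Distance = (22 - 17) / 100 = 0.05 m
dt = (7.9 - 3.2) / 1000 = 0.0047 s
NCV = dist / dt = 10.64 m/s


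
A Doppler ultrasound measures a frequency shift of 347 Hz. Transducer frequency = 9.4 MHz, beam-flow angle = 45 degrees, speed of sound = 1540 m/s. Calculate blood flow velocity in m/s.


v = fd * c / (2 * f0 * cos(theta))
v = 347 * 1540 / (2 * 9.4000e+06 * cos(45))
v = 0.0402 m/s


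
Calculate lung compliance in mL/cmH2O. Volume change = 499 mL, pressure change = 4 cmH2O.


C = dV / dP
C = 499 / 4
C = 124.8 mL/cmH2O


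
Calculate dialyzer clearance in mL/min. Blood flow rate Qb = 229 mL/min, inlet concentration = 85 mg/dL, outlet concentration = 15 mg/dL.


K = Qb * (Cb_in - Cb_out) / Cb_in
K = 229 * (85 - 15) / 85
K = 188.6 mL/min


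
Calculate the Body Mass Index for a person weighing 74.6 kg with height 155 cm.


BMI = weight / height^2
height = 155 cm = 1.55 m
BMI = 74.6 / 1.55^2
BMI = 31.05 kg/m^2


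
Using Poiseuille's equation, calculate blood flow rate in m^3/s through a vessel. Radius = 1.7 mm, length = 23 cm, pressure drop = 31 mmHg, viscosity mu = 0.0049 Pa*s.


Q = pi*r^4*dP / (8*mu*L)
r = 0.0017 m, L = 0.23 m
dP = 31 mmHg = 4132.982 Pa
Q = 1.2028e-05 m^3/s


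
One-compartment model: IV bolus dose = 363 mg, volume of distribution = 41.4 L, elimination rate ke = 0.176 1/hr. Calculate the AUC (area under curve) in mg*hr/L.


C0 = Dose/Vd = 363/41.4 = 8.76812 mg/L
AUC = C0/ke = 8.76812/0.176
AUC = 49.82 mg*hr/L


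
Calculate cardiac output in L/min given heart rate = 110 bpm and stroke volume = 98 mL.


CO = HR * SV
CO = 110 * 98 / 1000
CO = 10.78 L/min


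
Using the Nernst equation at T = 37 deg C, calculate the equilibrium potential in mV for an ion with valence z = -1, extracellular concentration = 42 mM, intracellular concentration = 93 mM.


E = (RT/(zF)) * ln(C_out/C_in)
T = 37 + 273.15 = 310.15 K
E = (8.314 * 310.15 / (-1 * 96485)) * ln(42/93)
E = 21.24 mV


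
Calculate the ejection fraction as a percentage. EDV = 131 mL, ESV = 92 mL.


SV = EDV - ESV = 131 - 92 = 39 mL
EF = SV/EDV * 100 = 39/131 * 100
EF = 29.77%


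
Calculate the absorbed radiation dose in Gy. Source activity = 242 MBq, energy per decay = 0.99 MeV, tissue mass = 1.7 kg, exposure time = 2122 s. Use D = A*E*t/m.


A = 242 MBq = 2.4200e+08 Bq
E = 0.99 MeV = 1.58598e-13 J
D = A*E*t/m = 2.4200e+08*1.58598e-13*2122/1.7
D = 0.04791 Gy


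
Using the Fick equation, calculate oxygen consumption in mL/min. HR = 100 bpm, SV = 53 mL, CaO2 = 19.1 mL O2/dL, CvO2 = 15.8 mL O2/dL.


CO = HR*SV = 100*53/1000 = 5.3 L/min
a-v O2 diff = 19.1 - 15.8 = 3.3 mL/dL
VO2 = CO * (CaO2-CvO2) * 10 dL/L
VO2 = 5.3 * 3.3 * 10
VO2 = 174.9 mL/min


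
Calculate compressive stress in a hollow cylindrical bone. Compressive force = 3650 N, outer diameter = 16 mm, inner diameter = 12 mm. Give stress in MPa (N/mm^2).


A = pi*(r_o^2 - r_i^2)
r_o = 8 mm, r_i = 6 mm
A = 87.9646 mm^2
sigma = F/A = 3650 / 87.9646
sigma = 41.49 MPa


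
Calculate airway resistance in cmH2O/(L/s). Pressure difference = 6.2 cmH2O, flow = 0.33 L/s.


R = dP / flow
R = 6.2 / 0.33
R = 18.79 cmH2O/(L/s)


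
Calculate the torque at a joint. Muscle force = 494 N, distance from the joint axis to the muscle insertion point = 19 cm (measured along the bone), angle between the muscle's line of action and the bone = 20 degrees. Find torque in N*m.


Torque = F * d * sin(theta)   (moment arm = d*sin(theta))
d = 19 cm = 0.19 m
Torque = 494 * 0.19 * sin(20)
Torque = 32.1 N*m


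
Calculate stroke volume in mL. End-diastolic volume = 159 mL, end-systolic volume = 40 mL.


SV = EDV - ESV
SV = 159 - 40
SV = 119 mL


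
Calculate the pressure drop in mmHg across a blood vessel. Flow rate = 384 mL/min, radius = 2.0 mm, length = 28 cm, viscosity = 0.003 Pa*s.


dP = 8*mu*L*Q / (pi*r^4)
Q = 384 mL/min = 6.4e-06 m^3/s
dP = 855.617 Pa = 855.617 / 133.322 mmHg = 6.418 mmHg


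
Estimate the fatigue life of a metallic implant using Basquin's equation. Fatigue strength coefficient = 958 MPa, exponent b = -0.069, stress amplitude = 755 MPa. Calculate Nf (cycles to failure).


sigma_a = sigma_f' * (2Nf)^b
2Nf = (sigma_a/sigma_f')^(1/b)
2Nf = (755/958)^(1/-0.069)
2Nf = 31.536949
Nf = 15.77


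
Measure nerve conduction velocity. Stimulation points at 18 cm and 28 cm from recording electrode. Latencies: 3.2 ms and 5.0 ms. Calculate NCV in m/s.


Distance = (28 - 18) / 100 = 0.1 m
dt = (5.0 - 3.2) / 1000 = 0.0018 s
NCV = dist / dt = 55.56 m/s


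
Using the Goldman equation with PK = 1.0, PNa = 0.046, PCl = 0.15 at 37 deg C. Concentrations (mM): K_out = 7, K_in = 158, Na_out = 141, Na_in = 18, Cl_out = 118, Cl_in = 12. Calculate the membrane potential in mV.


Vm = (RT/F)*ln((PK*Ko + PNa*Nao + PCl*Cli)/(PK*Ki + PNa*Nai + PCl*Clo))
Numer = 15.286, Denom = 176.528
Vm = -65.38 mV


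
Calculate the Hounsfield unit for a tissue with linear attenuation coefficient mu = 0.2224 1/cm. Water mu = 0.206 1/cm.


HU = ((mu_tissue - mu_water) / mu_water) * 1000
HU = ((0.2224 - 0.206) / 0.206) * 1000
HU = 79.61


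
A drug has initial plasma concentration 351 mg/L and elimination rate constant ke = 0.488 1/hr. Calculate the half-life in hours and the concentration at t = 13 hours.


t_half = ln(2) / ke = 0.693147 / 0.488 = 1.42 hr
C(t) = C0 * exp(-ke*t) = 351 * exp(-0.488*13)
C(13) = 0.6168 mg/L


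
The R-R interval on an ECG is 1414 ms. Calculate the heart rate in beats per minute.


HR = 60 / RR_interval(s)
RR = 1414 ms = 1.414 s
HR = 60 / 1.414 = 42.43 bpm


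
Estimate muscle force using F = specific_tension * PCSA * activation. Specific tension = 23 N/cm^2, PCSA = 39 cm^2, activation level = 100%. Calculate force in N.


F = sigma * PCSA * activation
F = 23 * 39 * 1
F = 897 N


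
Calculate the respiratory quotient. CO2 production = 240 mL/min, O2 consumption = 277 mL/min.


RQ = VCO2 / VO2
RQ = 240 / 277
RQ = 0.8664


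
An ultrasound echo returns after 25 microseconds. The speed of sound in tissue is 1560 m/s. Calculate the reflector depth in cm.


depth = c * t / 2
t = 25 us = 2.5000e-05 s
depth = 1560 * 2.5000e-05 / 2
depth = 0.0195 m = 1.95 cm


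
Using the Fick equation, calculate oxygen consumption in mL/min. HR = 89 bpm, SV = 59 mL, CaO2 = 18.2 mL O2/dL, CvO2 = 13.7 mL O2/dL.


CO = HR*SV = 89*59/1000 = 5.251 L/min
a-v O2 diff = 18.2 - 13.7 = 4.5 mL/dL
VO2 = CO * (CaO2-CvO2) * 10 dL/L
VO2 = 5.251 * 4.5 * 10
VO2 = 236.3 mL/min


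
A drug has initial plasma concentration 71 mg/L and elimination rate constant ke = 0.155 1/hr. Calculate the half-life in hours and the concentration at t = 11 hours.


t_half = ln(2) / ke = 0.693147 / 0.155 = 4.472 hr
C(t) = C0 * exp(-ke*t) = 71 * exp(-0.155*11)
C(11) = 12.91 mg/L


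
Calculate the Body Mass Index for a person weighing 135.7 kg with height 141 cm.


BMI = weight / height^2
height = 141 cm = 1.41 m
BMI = 135.7 / 1.41^2
BMI = 68.26 kg/m^2


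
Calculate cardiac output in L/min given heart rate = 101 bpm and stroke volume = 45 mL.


CO = HR * SV
CO = 101 * 45 / 1000
CO = 4.545 L/min


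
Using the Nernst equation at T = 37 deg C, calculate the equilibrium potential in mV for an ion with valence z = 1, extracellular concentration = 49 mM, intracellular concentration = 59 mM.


E = (RT/(zF)) * ln(C_out/C_in)
T = 37 + 273.15 = 310.15 K
E = (8.314 * 310.15 / (1 * 96485)) * ln(49/59)
E = -4.963 mV


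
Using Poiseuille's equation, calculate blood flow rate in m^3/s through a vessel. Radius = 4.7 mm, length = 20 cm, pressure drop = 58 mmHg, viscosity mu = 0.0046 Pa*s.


Q = pi*r^4*dP / (8*mu*L)
r = 0.0047 m, L = 0.2 m
dP = 58 mmHg = 7732.676 Pa
Q = 0.001611 m^3/s


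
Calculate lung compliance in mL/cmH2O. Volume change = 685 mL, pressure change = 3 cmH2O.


C = dV / dP
C = 685 / 3
C = 228.3 mL/cmH2O


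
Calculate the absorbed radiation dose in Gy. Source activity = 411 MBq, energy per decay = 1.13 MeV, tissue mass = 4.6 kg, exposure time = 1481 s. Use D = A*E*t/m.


A = 411 MBq = 4.1100e+08 Bq
E = 1.13 MeV = 1.81026e-13 J
D = A*E*t/m = 4.1100e+08*1.81026e-13*1481/4.6
D = 0.02395 Gy


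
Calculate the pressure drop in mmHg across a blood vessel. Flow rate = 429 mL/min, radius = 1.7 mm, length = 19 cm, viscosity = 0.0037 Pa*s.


dP = 8*mu*L*Q / (pi*r^4)
Q = 429 mL/min = 7.15e-06 m^3/s
dP = 1532.52 Pa = 1532.52 / 133.322 mmHg = 11.49 mmHg


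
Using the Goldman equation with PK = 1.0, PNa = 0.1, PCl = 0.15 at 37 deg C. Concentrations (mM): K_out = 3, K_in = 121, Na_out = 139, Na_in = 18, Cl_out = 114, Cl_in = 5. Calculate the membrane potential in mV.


Vm = (RT/F)*ln((PK*Ko + PNa*Nao + PCl*Cli)/(PK*Ki + PNa*Nai + PCl*Clo))
Numer = 17.65, Denom = 139.9
Vm = -55.33 mV


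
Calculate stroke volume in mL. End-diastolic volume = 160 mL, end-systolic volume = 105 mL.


SV = EDV - ESV
SV = 160 - 105
SV = 55 mL


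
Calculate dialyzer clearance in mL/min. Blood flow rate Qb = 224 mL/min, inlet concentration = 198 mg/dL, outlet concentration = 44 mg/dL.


K = Qb * (Cb_in - Cb_out) / Cb_in
K = 224 * (198 - 44) / 198
K = 174.2 mL/min


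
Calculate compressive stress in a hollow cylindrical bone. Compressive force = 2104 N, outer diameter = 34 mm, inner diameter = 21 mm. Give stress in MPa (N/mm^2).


A = pi*(r_o^2 - r_i^2)
r_o = 17 mm, r_i = 10.5 mm
A = 561.56 mm^2
sigma = F/A = 2104 / 561.56
sigma = 3.747 MPa


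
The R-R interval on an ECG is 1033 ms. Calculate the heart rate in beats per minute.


HR = 60 / RR_interval(s)
RR = 1033 ms = 1.033 s
HR = 60 / 1.033 = 58.08 bpm


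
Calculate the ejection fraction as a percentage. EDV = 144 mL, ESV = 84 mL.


SV = EDV - ESV = 144 - 84 = 60 mL
EF = SV/EDV * 100 = 60/144 * 100
EF = 41.67%


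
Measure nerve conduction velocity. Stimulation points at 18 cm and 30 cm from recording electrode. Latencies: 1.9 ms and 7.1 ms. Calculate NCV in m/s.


Distance = (30 - 18) / 100 = 0.12 m
dt = (7.1 - 1.9) / 1000 = 0.0052 s
NCV = dist / dt = 23.08 m/s


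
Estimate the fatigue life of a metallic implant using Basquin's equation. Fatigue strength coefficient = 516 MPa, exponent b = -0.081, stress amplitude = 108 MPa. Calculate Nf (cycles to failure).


sigma_a = sigma_f' * (2Nf)^b
2Nf = (sigma_a/sigma_f')^(1/b)
2Nf = (108/516)^(1/-0.081)
2Nf = 2.4294363e+08
Nf = 1.2147e+08


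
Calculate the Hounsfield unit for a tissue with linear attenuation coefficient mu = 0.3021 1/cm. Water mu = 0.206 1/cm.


HU = ((mu_tissue - mu_water) / mu_water) * 1000
HU = ((0.3021 - 0.206) / 0.206) * 1000
HU = 466.5


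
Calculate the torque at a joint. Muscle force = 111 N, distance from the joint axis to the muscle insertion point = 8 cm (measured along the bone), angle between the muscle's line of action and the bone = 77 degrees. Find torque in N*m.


Torque = F * d * sin(theta)   (moment arm = d*sin(theta))
d = 8 cm = 0.08 m
Torque = 111 * 0.08 * sin(77)
Torque = 8.652 N*m


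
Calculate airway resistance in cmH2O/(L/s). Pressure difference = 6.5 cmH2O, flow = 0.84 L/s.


R = dP / flow
R = 6.5 / 0.84
R = 7.738 cmH2O/(L/s)


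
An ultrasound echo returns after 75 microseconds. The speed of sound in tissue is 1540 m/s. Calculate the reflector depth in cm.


depth = c * t / 2
t = 75 us = 7.5000e-05 s
depth = 1540 * 7.5000e-05 / 2
depth = 0.05775 m = 5.775 cm


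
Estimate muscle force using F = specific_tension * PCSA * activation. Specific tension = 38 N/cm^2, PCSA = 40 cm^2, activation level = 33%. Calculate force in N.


F = sigma * PCSA * activation
F = 38 * 40 * 0.33
F = 501.6 N


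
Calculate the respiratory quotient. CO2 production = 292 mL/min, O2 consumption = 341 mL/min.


RQ = VCO2 / VO2
RQ = 292 / 341
RQ = 0.8563


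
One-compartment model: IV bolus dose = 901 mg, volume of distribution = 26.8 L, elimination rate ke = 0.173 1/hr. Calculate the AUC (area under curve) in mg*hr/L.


C0 = Dose/Vd = 901/26.8 = 33.6194 mg/L
AUC = C0/ke = 33.6194/0.173
AUC = 194.3 mg*hr/L


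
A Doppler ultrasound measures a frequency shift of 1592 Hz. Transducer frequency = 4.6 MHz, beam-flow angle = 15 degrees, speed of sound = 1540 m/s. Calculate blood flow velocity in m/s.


v = fd * c / (2 * f0 * cos(theta))
v = 1592 * 1540 / (2 * 4.6000e+06 * cos(15))
v = 0.2759 m/s


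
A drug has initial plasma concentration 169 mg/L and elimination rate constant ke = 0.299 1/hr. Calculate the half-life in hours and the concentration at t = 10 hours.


t_half = ln(2) / ke = 0.693147 / 0.299 = 2.318 hr
C(t) = C0 * exp(-ke*t) = 169 * exp(-0.299*10)
C(10) = 8.499 mg/L


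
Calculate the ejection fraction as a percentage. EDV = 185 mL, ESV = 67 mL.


SV = EDV - ESV = 185 - 67 = 118 mL
EF = SV/EDV * 100 = 118/185 * 100
EF = 63.78%


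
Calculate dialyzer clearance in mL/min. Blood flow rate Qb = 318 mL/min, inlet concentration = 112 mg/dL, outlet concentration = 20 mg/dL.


K = Qb * (Cb_in - Cb_out) / Cb_in
K = 318 * (112 - 20) / 112
K = 261.2 mL/min


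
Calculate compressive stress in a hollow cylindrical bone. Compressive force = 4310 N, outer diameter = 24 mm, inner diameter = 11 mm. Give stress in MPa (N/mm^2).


A = pi*(r_o^2 - r_i^2)
r_o = 12 mm, r_i = 5.5 mm
A = 357.356 mm^2
sigma = F/A = 4310 / 357.356
sigma = 12.06 MPa


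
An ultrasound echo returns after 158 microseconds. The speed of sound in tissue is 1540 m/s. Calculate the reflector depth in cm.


depth = c * t / 2
t = 158 us = 1.5800e-04 s
depth = 1540 * 1.5800e-04 / 2
depth = 0.12166 m = 12.166 cm


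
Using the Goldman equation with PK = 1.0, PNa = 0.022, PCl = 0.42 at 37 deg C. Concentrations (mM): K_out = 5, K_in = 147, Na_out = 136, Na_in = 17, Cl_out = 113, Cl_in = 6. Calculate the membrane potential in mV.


Vm = (RT/F)*ln((PK*Ko + PNa*Nao + PCl*Cli)/(PK*Ki + PNa*Nai + PCl*Clo))
Numer = 10.512, Denom = 194.834
Vm = -78.03 mV


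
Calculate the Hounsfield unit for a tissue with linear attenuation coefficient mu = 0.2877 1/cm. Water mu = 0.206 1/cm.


HU = ((mu_tissue - mu_water) / mu_water) * 1000
HU = ((0.2877 - 0.206) / 0.206) * 1000
HU = 396.6


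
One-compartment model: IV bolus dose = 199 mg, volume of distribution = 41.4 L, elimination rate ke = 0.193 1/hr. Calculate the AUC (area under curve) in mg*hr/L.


C0 = Dose/Vd = 199/41.4 = 4.80676 mg/L
AUC = C0/ke = 4.80676/0.193
AUC = 24.91 mg*hr/L


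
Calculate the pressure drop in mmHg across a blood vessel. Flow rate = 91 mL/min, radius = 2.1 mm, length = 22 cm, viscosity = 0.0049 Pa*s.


dP = 8*mu*L*Q / (pi*r^4)
Q = 91 mL/min = 1.51667e-06 m^3/s
dP = 214.078 Pa = 214.078 / 133.322 mmHg = 1.606 mmHg


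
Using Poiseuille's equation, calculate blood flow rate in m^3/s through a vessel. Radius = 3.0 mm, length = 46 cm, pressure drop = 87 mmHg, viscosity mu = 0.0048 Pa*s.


Q = pi*r^4*dP / (8*mu*L)
r = 0.003 m, L = 0.46 m
dP = 87 mmHg = 11599.014 Pa
Q = 1.6710e-04 m^3/s


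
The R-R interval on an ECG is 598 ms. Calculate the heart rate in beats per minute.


HR = 60 / RR_interval(s)
RR = 598 ms = 0.598 s
HR = 60 / 0.598 = 100.3 bpm


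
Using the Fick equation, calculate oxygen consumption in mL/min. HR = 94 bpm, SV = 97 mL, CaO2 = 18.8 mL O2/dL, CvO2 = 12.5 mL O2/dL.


CO = HR*SV = 94*97/1000 = 9.118 L/min
a-v O2 diff = 18.8 - 12.5 = 6.3 mL/dL
VO2 = CO * (CaO2-CvO2) * 10 dL/L
VO2 = 9.118 * 6.3 * 10
VO2 = 574.4 mL/min


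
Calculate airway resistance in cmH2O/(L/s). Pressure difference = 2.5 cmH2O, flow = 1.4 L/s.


R = dP / flow
R = 2.5 / 1.4
R = 1.786 cmH2O/(L/s)


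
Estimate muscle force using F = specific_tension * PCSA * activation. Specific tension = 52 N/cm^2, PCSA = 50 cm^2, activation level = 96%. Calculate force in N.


F = sigma * PCSA * activation
F = 52 * 50 * 0.96
F = 2496 N


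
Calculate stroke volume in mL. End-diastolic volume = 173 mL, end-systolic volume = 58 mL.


SV = EDV - ESV
SV = 173 - 58
SV = 115 mL


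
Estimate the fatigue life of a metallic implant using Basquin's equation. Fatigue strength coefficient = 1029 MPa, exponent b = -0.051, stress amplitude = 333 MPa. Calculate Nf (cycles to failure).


sigma_a = sigma_f' * (2Nf)^b
2Nf = (sigma_a/sigma_f')^(1/b)
2Nf = (333/1029)^(1/-0.051)
2Nf = 4.0483428e+09
Nf = 2.0242e+09


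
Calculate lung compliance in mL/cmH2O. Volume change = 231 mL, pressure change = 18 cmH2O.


C = dV / dP
C = 231 / 18
C = 12.83 mL/cmH2O


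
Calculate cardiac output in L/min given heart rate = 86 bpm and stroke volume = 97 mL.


CO = HR * SV
CO = 86 * 97 / 1000
CO = 8.342 L/min


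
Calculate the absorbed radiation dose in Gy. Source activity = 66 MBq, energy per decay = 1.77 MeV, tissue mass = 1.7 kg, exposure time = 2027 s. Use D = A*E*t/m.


A = 66 MBq = 6.6000e+07 Bq
E = 1.77 MeV = 2.83554e-13 J
D = A*E*t/m = 6.6000e+07*2.83554e-13*2027/1.7
D = 0.02231 Gy


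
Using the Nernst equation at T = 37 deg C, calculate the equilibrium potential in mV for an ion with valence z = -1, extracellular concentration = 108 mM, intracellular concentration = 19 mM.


E = (RT/(zF)) * ln(C_out/C_in)
T = 37 + 273.15 = 310.15 K
E = (8.314 * 310.15 / (-1 * 96485)) * ln(108/19)
E = -46.44 mV


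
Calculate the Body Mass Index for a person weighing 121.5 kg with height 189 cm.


BMI = weight / height^2
height = 189 cm = 1.89 m
BMI = 121.5 / 1.89^2
BMI = 34.01 kg/m^2


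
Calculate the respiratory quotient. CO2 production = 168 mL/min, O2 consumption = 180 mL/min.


RQ = VCO2 / VO2
RQ = 168 / 180
RQ = 0.9333


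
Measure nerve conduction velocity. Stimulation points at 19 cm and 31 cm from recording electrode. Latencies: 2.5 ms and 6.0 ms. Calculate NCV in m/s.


Distance = (31 - 19) / 100 = 0.12 m
dt = (6.0 - 2.5) / 1000 = 0.0035 s
NCV = dist / dt = 34.29 m/s


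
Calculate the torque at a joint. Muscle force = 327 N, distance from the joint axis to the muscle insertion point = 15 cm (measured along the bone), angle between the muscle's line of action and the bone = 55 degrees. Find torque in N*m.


Torque = F * d * sin(theta)   (moment arm = d*sin(theta))
d = 15 cm = 0.15 m
Torque = 327 * 0.15 * sin(55)
Torque = 40.18 N*m


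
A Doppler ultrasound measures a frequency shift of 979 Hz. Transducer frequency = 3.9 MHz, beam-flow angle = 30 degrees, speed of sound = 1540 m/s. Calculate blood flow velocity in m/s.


v = fd * c / (2 * f0 * cos(theta))
v = 979 * 1540 / (2 * 3.9000e+06 * cos(30))
v = 0.2232 m/s


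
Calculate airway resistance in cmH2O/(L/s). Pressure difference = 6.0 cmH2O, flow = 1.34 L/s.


R = dP / flow
R = 6.0 / 1.34
R = 4.478 cmH2O/(L/s)


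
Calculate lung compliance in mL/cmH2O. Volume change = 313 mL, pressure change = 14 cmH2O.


C = dV / dP
C = 313 / 14
C = 22.36 mL/cmH2O


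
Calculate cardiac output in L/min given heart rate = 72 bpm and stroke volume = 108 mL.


CO = HR * SV
CO = 72 * 108 / 1000
CO = 7.776 L/min


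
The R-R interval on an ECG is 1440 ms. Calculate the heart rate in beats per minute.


HR = 60 / RR_interval(s)
RR = 1440 ms = 1.44 s
HR = 60 / 1.44 = 41.67 bpm


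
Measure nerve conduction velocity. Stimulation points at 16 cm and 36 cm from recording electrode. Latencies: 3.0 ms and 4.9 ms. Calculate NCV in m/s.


Distance = (36 - 16) / 100 = 0.2 m
dt = (4.9 - 3.0) / 1000 = 0.0019 s
NCV = dist / dt = 105.3 m/s


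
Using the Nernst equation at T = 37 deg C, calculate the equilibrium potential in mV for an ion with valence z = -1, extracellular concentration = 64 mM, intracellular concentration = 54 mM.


E = (RT/(zF)) * ln(C_out/C_in)
T = 37 + 273.15 = 310.15 K
E = (8.314 * 310.15 / (-1 * 96485)) * ln(64/54)
E = -4.541 mV


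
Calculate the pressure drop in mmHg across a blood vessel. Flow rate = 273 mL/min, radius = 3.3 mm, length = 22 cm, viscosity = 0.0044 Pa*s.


dP = 8*mu*L*Q / (pi*r^4)
Q = 273 mL/min = 4.55e-06 m^3/s
dP = 94.5739 Pa = 94.5739 / 133.322 mmHg = 0.7094 mmHg


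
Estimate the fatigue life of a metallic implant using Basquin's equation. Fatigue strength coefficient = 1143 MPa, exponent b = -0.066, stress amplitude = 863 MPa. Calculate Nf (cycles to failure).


sigma_a = sigma_f' * (2Nf)^b
2Nf = (sigma_a/sigma_f')^(1/b)
2Nf = (863/1143)^(1/-0.066)
2Nf = 70.635291
Nf = 35.32


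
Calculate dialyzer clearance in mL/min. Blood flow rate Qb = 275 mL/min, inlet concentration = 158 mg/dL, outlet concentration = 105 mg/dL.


K = Qb * (Cb_in - Cb_out) / Cb_in
K = 275 * (158 - 105) / 158
K = 92.25 mL/min


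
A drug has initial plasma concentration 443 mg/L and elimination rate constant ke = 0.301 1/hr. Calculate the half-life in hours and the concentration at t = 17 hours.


t_half = ln(2) / ke = 0.693147 / 0.301 = 2.303 hr
C(t) = C0 * exp(-ke*t) = 443 * exp(-0.301*17)
C(17) = 2.655 mg/L


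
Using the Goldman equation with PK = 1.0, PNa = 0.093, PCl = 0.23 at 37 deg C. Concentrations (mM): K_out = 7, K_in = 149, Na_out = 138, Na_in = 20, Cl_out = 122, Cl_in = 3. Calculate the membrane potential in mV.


Vm = (RT/F)*ln((PK*Ko + PNa*Nao + PCl*Cli)/(PK*Ki + PNa*Nai + PCl*Clo))
Numer = 20.524, Denom = 178.92
Vm = -57.87 mV


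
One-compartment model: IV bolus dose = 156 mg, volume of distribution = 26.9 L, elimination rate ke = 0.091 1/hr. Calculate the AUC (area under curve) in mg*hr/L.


C0 = Dose/Vd = 156/26.9 = 5.79926 mg/L
AUC = C0/ke = 5.79926/0.091
AUC = 63.73 mg*hr/L


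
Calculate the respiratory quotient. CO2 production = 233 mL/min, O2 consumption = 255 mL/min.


RQ = VCO2 / VO2
RQ = 233 / 255
RQ = 0.9137


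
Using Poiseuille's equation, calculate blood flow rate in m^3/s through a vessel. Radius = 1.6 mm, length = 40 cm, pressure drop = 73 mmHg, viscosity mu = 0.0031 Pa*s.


Q = pi*r^4*dP / (8*mu*L)
r = 0.0016 m, L = 0.4 m
dP = 73 mmHg = 9732.506 Pa
Q = 2.0200e-05 m^3/s


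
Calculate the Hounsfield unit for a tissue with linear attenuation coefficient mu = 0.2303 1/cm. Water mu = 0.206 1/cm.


HU = ((mu_tissue - mu_water) / mu_water) * 1000
HU = ((0.2303 - 0.206) / 0.206) * 1000
HU = 118


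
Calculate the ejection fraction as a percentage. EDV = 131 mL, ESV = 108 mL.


SV = EDV - ESV = 131 - 108 = 23 mL
EF = SV/EDV * 100 = 23/131 * 100
EF = 17.56%


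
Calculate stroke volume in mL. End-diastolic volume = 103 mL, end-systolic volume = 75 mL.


SV = EDV - ESV
SV = 103 - 75
SV = 28 mL


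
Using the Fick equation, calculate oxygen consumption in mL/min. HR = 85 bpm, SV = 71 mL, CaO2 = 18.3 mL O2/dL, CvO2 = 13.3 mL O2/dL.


CO = HR*SV = 85*71/1000 = 6.035 L/min
a-v O2 diff = 18.3 - 13.3 = 5 mL/dL
VO2 = CO * (CaO2-CvO2) * 10 dL/L
VO2 = 6.035 * 5 * 10
VO2 = 301.8 mL/min


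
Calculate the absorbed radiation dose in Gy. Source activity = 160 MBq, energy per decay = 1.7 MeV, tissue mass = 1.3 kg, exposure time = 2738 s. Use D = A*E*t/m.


A = 160 MBq = 1.6000e+08 Bq
E = 1.7 MeV = 2.7234e-13 J
D = A*E*t/m = 1.6000e+08*2.7234e-13*2738/1.3
D = 0.09177 Gy


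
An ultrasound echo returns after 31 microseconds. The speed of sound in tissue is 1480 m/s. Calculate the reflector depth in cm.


depth = c * t / 2
t = 31 us = 3.1000e-05 s
depth = 1480 * 3.1000e-05 / 2
depth = 0.02294 m = 2.294 cm


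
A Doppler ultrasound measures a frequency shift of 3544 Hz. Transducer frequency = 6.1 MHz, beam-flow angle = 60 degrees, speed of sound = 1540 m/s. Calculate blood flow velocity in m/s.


v = fd * c / (2 * f0 * cos(theta))
v = 3544 * 1540 / (2 * 6.1000e+06 * cos(60))
v = 0.8947 m/s


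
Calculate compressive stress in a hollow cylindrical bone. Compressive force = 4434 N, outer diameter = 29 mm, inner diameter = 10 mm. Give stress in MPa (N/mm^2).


A = pi*(r_o^2 - r_i^2)
r_o = 14.5 mm, r_i = 5 mm
A = 581.98 mm^2
sigma = F/A = 4434 / 581.98
sigma = 7.619 MPa


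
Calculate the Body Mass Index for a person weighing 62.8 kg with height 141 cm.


BMI = weight / height^2
height = 141 cm = 1.41 m
BMI = 62.8 / 1.41^2
BMI = 31.59 kg/m^2


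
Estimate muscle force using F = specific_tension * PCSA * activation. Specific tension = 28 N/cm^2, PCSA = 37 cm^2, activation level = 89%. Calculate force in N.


F = sigma * PCSA * activation
F = 28 * 37 * 0.89
F = 922 N


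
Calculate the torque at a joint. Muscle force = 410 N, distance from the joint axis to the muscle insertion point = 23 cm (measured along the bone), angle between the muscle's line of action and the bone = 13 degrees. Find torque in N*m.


Torque = F * d * sin(theta)   (moment arm = d*sin(theta))
d = 23 cm = 0.23 m
Torque = 410 * 0.23 * sin(13)
Torque = 21.21 N*m


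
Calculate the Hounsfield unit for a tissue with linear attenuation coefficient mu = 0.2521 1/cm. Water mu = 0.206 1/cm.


HU = ((mu_tissue - mu_water) / mu_water) * 1000
HU = ((0.2521 - 0.206) / 0.206) * 1000
HU = 223.8


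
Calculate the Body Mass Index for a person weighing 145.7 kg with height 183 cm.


BMI = weight / height^2
height = 183 cm = 1.83 m
BMI = 145.7 / 1.83^2
BMI = 43.51 kg/m^2


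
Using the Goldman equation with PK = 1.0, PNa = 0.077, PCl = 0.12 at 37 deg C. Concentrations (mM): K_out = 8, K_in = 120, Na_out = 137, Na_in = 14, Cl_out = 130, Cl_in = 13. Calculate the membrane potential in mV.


Vm = (RT/F)*ln((PK*Ko + PNa*Nao + PCl*Cli)/(PK*Ki + PNa*Nai + PCl*Clo))
Numer = 20.109, Denom = 136.678
Vm = -51.22 mV


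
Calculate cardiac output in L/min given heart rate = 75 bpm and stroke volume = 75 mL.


CO = HR * SV
CO = 75 * 75 / 1000
CO = 5.625 L/min


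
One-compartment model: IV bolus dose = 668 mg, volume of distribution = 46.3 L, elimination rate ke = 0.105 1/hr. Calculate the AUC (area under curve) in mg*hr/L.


C0 = Dose/Vd = 668/46.3 = 14.4276 mg/L
AUC = C0/ke = 14.4276/0.105
AUC = 137.4 mg*hr/L


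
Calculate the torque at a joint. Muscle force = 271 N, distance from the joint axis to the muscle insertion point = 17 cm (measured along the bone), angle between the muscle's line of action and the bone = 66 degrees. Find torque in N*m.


Torque = F * d * sin(theta)   (moment arm = d*sin(theta))
d = 17 cm = 0.17 m
Torque = 271 * 0.17 * sin(66)
Torque = 42.09 N*m


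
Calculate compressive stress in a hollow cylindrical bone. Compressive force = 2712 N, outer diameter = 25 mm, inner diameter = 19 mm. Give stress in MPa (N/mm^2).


A = pi*(r_o^2 - r_i^2)
r_o = 12.5 mm, r_i = 9.5 mm
A = 207.345 mm^2
sigma = F/A = 2712 / 207.345
sigma = 13.08 MPa


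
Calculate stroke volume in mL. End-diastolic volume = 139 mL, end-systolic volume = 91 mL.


SV = EDV - ESV
SV = 139 - 91
SV = 48 mL


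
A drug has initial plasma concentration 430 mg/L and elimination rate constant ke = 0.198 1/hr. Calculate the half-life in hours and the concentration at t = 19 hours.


t_half = ln(2) / ke = 0.693147 / 0.198 = 3.501 hr
C(t) = C0 * exp(-ke*t) = 430 * exp(-0.198*19)
C(19) = 9.992 mg/L


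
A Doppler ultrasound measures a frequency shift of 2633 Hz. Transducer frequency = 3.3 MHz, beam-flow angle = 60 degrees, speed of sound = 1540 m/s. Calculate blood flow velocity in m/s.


v = fd * c / (2 * f0 * cos(theta))
v = 2633 * 1540 / (2 * 3.3000e+06 * cos(60))
v = 1.229 m/s


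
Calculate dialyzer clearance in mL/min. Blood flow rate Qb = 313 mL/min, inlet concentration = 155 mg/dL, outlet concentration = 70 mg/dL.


K = Qb * (Cb_in - Cb_out) / Cb_in
K = 313 * (155 - 70) / 155
K = 171.6 mL/min


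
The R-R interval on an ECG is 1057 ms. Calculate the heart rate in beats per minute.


HR = 60 / RR_interval(s)
RR = 1057 ms = 1.057 s
HR = 60 / 1.057 = 56.76 bpm


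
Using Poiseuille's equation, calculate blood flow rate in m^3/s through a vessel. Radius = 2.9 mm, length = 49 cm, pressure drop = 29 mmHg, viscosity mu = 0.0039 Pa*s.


Q = pi*r^4*dP / (8*mu*L)
r = 0.0029 m, L = 0.49 m
dP = 29 mmHg = 3866.338 Pa
Q = 5.6194e-05 m^3/s


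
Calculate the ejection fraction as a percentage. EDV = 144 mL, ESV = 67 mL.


SV = EDV - ESV = 144 - 67 = 77 mL
EF = SV/EDV * 100 = 77/144 * 100
EF = 53.47%


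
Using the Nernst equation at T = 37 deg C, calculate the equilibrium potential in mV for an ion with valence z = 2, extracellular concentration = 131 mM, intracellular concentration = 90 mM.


E = (RT/(zF)) * ln(C_out/C_in)
T = 37 + 273.15 = 310.15 K
E = (8.314 * 310.15 / (2 * 96485)) * ln(131/90)
E = 5.016 mV


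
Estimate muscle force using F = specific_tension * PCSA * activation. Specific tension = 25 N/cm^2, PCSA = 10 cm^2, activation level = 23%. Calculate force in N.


F = sigma * PCSA * activation
F = 25 * 10 * 0.23
F = 57.5 N
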